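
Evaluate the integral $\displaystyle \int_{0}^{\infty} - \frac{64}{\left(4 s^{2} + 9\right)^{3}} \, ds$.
$- \frac{2 \pi}{81}$

Recall the elementary integral
$$J(a) = \int_{0}^{\infty} - \frac{1}{a^{2} + s^{2}} \, ds = - \frac{\pi}{2 a}.$$

Differentiating under the integral sign with respect to $a$,
$$\frac{dJ}{da} = \int_{0}^{\infty} \frac{2 a}{\left(a^{2} + s^{2}\right)^{2}} \, ds = \frac{\pi}{2 a^{2}},$$
so $\int_{0}^{\infty} - \frac{1}{\left(a^{2} + s^{2}\right)^{2}} \, ds = - \frac{\pi}{4 a^{3}}$.

Repeating — each differentiation of $1/(s^2+a^2)^j$ produces $-2ja/(s^2+a^2)^{j+1}$ — and dividing through by $-2ja$ at each step yields, after $2$ differentiations in total,
$$\int_{0}^{\infty} - \frac{1}{\left(a^{2} + s^{2}\right)^{3}} \, ds = - \frac{3 \pi}{16 a^{5}}.$$

Setting $a = \frac{3}{2}$:
$$I = - \frac{2 \pi}{81}.$$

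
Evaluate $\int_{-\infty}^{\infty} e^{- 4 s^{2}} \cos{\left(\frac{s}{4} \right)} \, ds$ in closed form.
$\frac{\sqrt{\pi}}{2 e^{\frac{1}{256}}}$

Let $b$ denote the cosine frequency and define $I(b) = \int_{-\infty}^{\infty} e^{- 4 s^{2}} \cos{\left(b s \right)} \, ds$.

Differentiating under the integral sign,
$$I'(b) = \int_{-\infty}^{\infty} - s e^{- 4 s^{2}} \sin{\left(b s \right)} \, ds.$$

Integrate $\int_{-\infty}^{\infty} s \sin(b s)\, e^{- 4 s^{2}}\, ds$ by parts with $u = \sin(b s)$ and $dv = s\, e^{- 4 s^{2}}\, ds$, giving $v = - \frac{e^{- 4 s^{2}}}{8}$. The boundary term vanishes and
$$\int_{-\infty}^{\infty} s \sin(b s)\, e^{- 4 s^{2}}\, ds = \frac{b}{8} \int_{-\infty}^{\infty} \cos(b s)\, e^{- 4 s^{2}}\, ds,$$
so $I'(b) = - \frac{b}{8}\, I(b)$.

This is a separable first-order ODE; solving with the initial condition $I(0) = \int_{-\infty}^{\infty} e^{- 4 s^{2}}\,ds = \frac{\sqrt{\pi}}{2}$ gives
$$I(b) = \frac{\sqrt{\pi} e^{- \frac{b^{2}}{16}}}{2}.$$

Setting $b = \frac{1}{4}$:
$$I = \frac{\sqrt{\pi}}{2 e^{\frac{1}{256}}}.$$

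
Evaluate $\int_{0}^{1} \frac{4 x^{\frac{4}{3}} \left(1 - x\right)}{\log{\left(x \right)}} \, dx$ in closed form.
$\log{\left(\frac{2401}{10000} \right)}$

Replace the exponent $\frac{4}{3}$ by a parameter $a$: let $I(a) = \int_{0}^{1} \frac{4 \left(- x^{\frac{7}{3}} + x^{a}\right)}{\log{\left(x \right)}} \, dx$.

Since $\dfrac{\partial}{\partial a}\,x^{a} = x^{a} \ln x$, the $\ln x$ in the denominator cancels and
$$\frac{dI}{da} = \int_{0}^{1} 4 x^{a} \, dx = 4 \left[\frac{x^{a+1}}{a+1}\right]_0^1 = \frac{4}{a + 1}.$$

Integrating with respect to $a$ gives $I(a) = \log{\left(\frac{81 \left(a + 1\right)^{4}}{10000} \right)} + C$.

At $a = \frac{7}{3}$ the integrand is identically $0$, so $I(\frac{7}{3}) = 0$. The closed form gives $0$, hence $C = 0$.

Setting $a = \frac{4}{3}$:
$$I = \log{\left(\frac{2401}{10000} \right)}.$$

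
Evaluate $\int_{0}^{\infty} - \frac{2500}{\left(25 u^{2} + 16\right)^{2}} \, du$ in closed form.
$- \frac{125 \pi}{64}$

Recall the elementary integral
$$J(a) = \int_{0}^{\infty} - \frac{4}{a^{2} + u^{2}} \, du = - \frac{2 \pi}{a}.$$

Differentiating under the integral sign with respect to $a$,
$$\frac{dJ}{da} = \int_{0}^{\infty} \frac{8 a}{\left(a^{2} + u^{2}\right)^{2}} \, du = \frac{2 \pi}{a^{2}},$$
so $\int_{0}^{\infty} - \frac{4}{\left(a^{2} + u^{2}\right)^{2}} \, du = - \frac{\pi}{a^{3}}$.

Setting $a = \frac{4}{5}$:
$$I = - \frac{125 \pi}{64}.$$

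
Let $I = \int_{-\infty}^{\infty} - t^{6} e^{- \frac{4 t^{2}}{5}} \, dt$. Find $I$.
$- \frac{1875 \sqrt{5} \sqrt{\pi}}{1024}$

Start from the elementary integral
$$J(a) = \int_{-\infty}^{\infty} - e^{- a t^{2}} \, dt = - \frac{\sqrt{\pi}}{\sqrt{a}}.$$

Differentiating under the integral sign brings down a factor of $(-t^2)$:
$$\frac{dJ}{da} = \int_{-\infty}^{\infty} t^{2} e^{- a t^{2}} \, dt = \frac{\sqrt{\pi}}{2 a^{\frac{3}{2}}}.$$

Repeating $3$ times in total — each differentiation brings down another $(-t^2)$ — gives
$$\frac{d^{3}J}{da^{3}} = \int_{-\infty}^{\infty} t^{6} e^{- a t^{2}} \, dt = \frac{15 \sqrt{\pi}}{8 a^{\frac{7}{2}}},$$
and the integrand here is $(-1)^{3}$ times the target integrand, so $I = (-1)^{3}\,\frac{d^{3}J}{da^{3}} = - \frac{15 \sqrt{\pi}}{8 a^{\frac{7}{2}}}$.

Setting $a = \frac{4}{5}$:
$$I = - \frac{1875 \sqrt{5} \sqrt{\pi}}{1024}.$$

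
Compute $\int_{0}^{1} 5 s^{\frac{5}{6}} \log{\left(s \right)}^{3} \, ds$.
$- \frac{38880}{14641}$

Start from the elementary integral
$$J(a) = \int_{0}^{1} 5 s^{a} \, ds = \frac{5}{a + 1}.$$

Differentiating under the integral sign brings down a factor of $\ln s$:
$$\frac{dJ}{da} = \int_{0}^{1} 5 s^{a} \log{\left(s \right)} \, ds = - \frac{5}{\left(a + 1\right)^{2}}.$$

Repeating $3$ times in total — each differentiation brings down another $\ln s$ — gives
$$\frac{d^{3}J}{da^{3}} = \int_{0}^{1} 5 s^{a} \log{\left(s \right)}^{3} \, ds = - \frac{30}{\left(a + 1\right)^{4}},$$
and the integrand here is exactly the target integrand, so $I = - \frac{30}{\left(a + 1\right)^{4}}$.

Setting $a = \frac{5}{6}$:
$$I = - \frac{38880}{14641}.$$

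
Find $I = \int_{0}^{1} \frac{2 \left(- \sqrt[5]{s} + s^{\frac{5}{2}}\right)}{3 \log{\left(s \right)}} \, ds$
$- \frac{2 \log{\left(12 \right)}}{3} + \frac{2 \log{\left(35 \right)}}{3}$

Replace the exponent $\frac{5}{2}$ by a parameter $a$: let $I(a) = \int_{0}^{1} \frac{2 \left(- \sqrt[5]{s} + s^{a}\right)}{3 \log{\left(s \right)}} \, ds$.

Since $\dfrac{\partial}{\partial a}\,s^{a} = s^{a} \ln s$, the $\ln s$ in the denominator cancels and
$$\frac{dI}{da} = \int_{0}^{1} \frac{2}{3} s^{a} \, ds = \frac{2}{3} \left[\frac{s^{a+1}}{a+1}\right]_0^1 = \frac{2}{3 \left(a + 1\right)}.$$

Integrating with respect to $a$ gives $I(a) = \log{\left(\frac{5^{\frac{2}{3}} \sqrt[3]{6} \left(a + 1\right)^{\frac{2}{3}}}{6} \right)} + C$.

At $a = \frac{1}{5}$ the integrand is identically $0$, so $I(\frac{1}{5}) = 0$. The closed form gives $0$, hence $C = 0$.

Setting $a = \frac{5}{2}$:
$$I = - \frac{2 \log{\left(12 \right)}}{3} + \frac{2 \log{\left(35 \right)}}{3}.$$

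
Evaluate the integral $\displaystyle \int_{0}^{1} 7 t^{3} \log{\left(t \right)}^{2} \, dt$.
$\frac{7}{32}$

Consider the simpler parametrised integral
$$J(a) = \int_{0}^{1} 7 t^{a} \, dt = \frac{7}{a + 1}.$$

Differentiating under the integral sign brings down a factor of $\ln t$:
$$\frac{dJ}{da} = \int_{0}^{1} 7 t^{a} \log{\left(t \right)} \, dt = - \frac{7}{\left(a + 1\right)^{2}}.$$

Repeating twice in total — each differentiation brings down another $\ln t$ — gives
$$\frac{d^{2}J}{da^{2}} = \int_{0}^{1} 7 t^{a} \log{\left(t \right)}^{2} \, dt = \frac{14}{\left(a + 1\right)^{3}},$$
and the integrand here is exactly the target integrand, so $I = \frac{14}{\left(a + 1\right)^{3}}$.

Setting $a = 3$:
$$I = \frac{7}{32}.$$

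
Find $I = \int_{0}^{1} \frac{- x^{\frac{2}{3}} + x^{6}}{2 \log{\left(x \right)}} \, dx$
$- \log{\left(5 \right)} + \frac{\log{\left(105 \right)}}{2}$

Replace the exponent $6$ by a parameter $a$: let $I(a) = \int_{0}^{1} \frac{- x^{\frac{2}{3}} + x^{a}}{2 \log{\left(x \right)}} \, dx$.

Since $\dfrac{\partial}{\partial a}\,x^{a} = x^{a} \ln x$, the $\ln x$ in the denominator cancels and
$$\frac{dI}{da} = \int_{0}^{1} \frac{1}{2} x^{a} \, dx = \frac{1}{2} \left[\frac{x^{a+1}}{a+1}\right]_0^1 = \frac{1}{2 \left(a + 1\right)}.$$

Integrating with respect to $a$ gives $I(a) = \log{\left(\frac{\sqrt{15} \sqrt{a + 1}}{5} \right)} + C$.

At $a = \frac{2}{3}$ the integrand is identically $0$, so $I(\frac{2}{3}) = 0$. The closed form gives $0$, hence $C = 0$.

Setting $a = 6$:
$$I = - \log{\left(5 \right)} + \frac{\log{\left(105 \right)}}{2}.$$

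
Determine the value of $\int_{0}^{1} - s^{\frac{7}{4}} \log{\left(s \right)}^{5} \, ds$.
$\frac{491520}{1771561}$

Start from the elementary integral
$$J(a) = \int_{0}^{1} - s^{a} \, ds = - \frac{1}{a + 1}.$$

Differentiating under the integral sign brings down a factor of $\ln s$:
$$\frac{dJ}{da} = \int_{0}^{1} - s^{a} \log{\left(s \right)} \, ds = \frac{1}{\left(a + 1\right)^{2}}.$$

Repeating $5$ times in total — each differentiation brings down another $\ln s$ — gives
$$\frac{d^{5}J}{da^{5}} = \int_{0}^{1} - s^{a} \log{\left(s \right)}^{5} \, ds = \frac{120}{\left(a + 1\right)^{6}},$$
and the integrand here is exactly the target integrand, so $I = \frac{120}{\left(a + 1\right)^{6}}$.

Setting $a = \frac{7}{4}$:
$$I = \frac{491520}{1771561}.$$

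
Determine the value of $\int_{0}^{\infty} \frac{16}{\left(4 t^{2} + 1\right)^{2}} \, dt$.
$2 \pi$

Recall the elementary integral
$$J(a) = \int_{0}^{\infty} \frac{1}{a^{2} + t^{2}} \, dt = \frac{\pi}{2 a}.$$

Differentiating under the integral sign with respect to $a$,
$$\frac{dJ}{da} = \int_{0}^{\infty} - \frac{2 a}{\left(a^{2} + t^{2}\right)^{2}} \, dt = - \frac{\pi}{2 a^{2}},$$
so $\int_{0}^{\infty} \frac{1}{\left(a^{2} + t^{2}\right)^{2}} \, dt = \frac{\pi}{4 a^{3}}$.

Setting $a = \frac{1}{2}$:
$$I = 2 \pi.$$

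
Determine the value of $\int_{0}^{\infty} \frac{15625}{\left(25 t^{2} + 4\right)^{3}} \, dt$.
$\frac{9375 \pi}{512}$

Begin with the known result
$$J(a) = \int_{0}^{\infty} \frac{1}{a^{2} + t^{2}} \, dt = \frac{\pi}{2 a}.$$

Differentiating under the integral sign with respect to $a$,
$$\frac{dJ}{da} = \int_{0}^{\infty} - \frac{2 a}{\left(a^{2} + t^{2}\right)^{2}} \, dt = - \frac{\pi}{2 a^{2}},$$
so $\int_{0}^{\infty} \frac{1}{\left(a^{2} + t^{2}\right)^{2}} \, dt = \frac{\pi}{4 a^{3}}$.

Repeating — each differentiation of $1/(t^2+a^2)^j$ produces $-2ja/(t^2+a^2)^{j+1}$ — and dividing through by $-2ja$ at each step yields, after $2$ differentiations in total,
$$\int_{0}^{\infty} \frac{1}{\left(a^{2} + t^{2}\right)^{3}} \, dt = \frac{3 \pi}{16 a^{5}}.$$

Setting $a = \frac{2}{5}$:
$$I = \frac{9375 \pi}{512}.$$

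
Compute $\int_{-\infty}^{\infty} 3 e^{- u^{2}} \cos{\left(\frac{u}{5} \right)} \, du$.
$\frac{3 \sqrt{\pi}}{e^{\frac{1}{100}}}$

Treat the cosine frequency as a parameter and define $I(b) = \int_{-\infty}^{\infty} 3 e^{- u^{2}} \cos{\left(b u \right)} \, du$.

Differentiating under the integral sign,
$$I'(b) = \int_{-\infty}^{\infty} - 3 u e^{- u^{2}} \sin{\left(b u \right)} \, du.$$

Integrate $\int_{-\infty}^{\infty} u \sin(b u)\, e^{- u^{2}}\, du$ by parts with $w = \sin(b u)$ and $dv = u\, e^{- u^{2}}\, du$, giving $v = - \frac{e^{- u^{2}}}{2}$. The boundary term vanishes and
$$\int_{-\infty}^{\infty} u \sin(b u)\, e^{- u^{2}}\, du = \frac{b}{2} \int_{-\infty}^{\infty} \cos(b u)\, e^{- u^{2}}\, du,$$
so $I'(b) = - \frac{b}{2}\, I(b)$.

This is a separable first-order ODE; solving with the initial condition $I(0) = \int_{-\infty}^{\infty} 3 e^{- u^{2}}\,du = 3 \sqrt{\pi}$ gives
$$I(b) = 3 \sqrt{\pi} e^{- \frac{b^{2}}{4}}.$$

Setting $b = \frac{1}{5}$:
$$I = \frac{3 \sqrt{\pi}}{e^{\frac{1}{100}}}.$$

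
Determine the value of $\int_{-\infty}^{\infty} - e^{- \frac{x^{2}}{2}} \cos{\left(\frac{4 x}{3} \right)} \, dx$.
$- \frac{\sqrt{2} \sqrt{\pi}}{e^{\frac{8}{9}}}$

Define $I(b) = \int_{-\infty}^{\infty} - e^{- \frac{x^{2}}{2}} \cos{\left(b x \right)} \, dx$.

Differentiating under the integral sign,
$$I'(b) = \int_{-\infty}^{\infty} x e^{- \frac{x^{2}}{2}} \sin{\left(b x \right)} \, dx.$$

Integrate $\int_{-\infty}^{\infty} x \sin(b x)\, e^{- \frac{x^{2}}{2}}\, dx$ by parts with $u = \sin(b x)$ and $dv = x\, e^{- \frac{x^{2}}{2}}\, dx$, giving $v = - e^{- \frac{x^{2}}{2}}$. The boundary term vanishes and
$$\int_{-\infty}^{\infty} x \sin(b x)\, e^{- \frac{x^{2}}{2}}\, dx = b \int_{-\infty}^{\infty} \cos(b x)\, e^{- \frac{x^{2}}{2}}\, dx,$$
so $I'(b) = - b\, I(b)$.

This is a separable first-order ODE; solving with the initial condition $I(0) = \int_{-\infty}^{\infty} - e^{- \frac{x^{2}}{2}}\,dx = - \sqrt{2} \sqrt{\pi}$ gives
$$I(b) = - \sqrt{2} \sqrt{\pi} e^{- \frac{b^{2}}{2}}.$$

Setting $b = \frac{4}{3}$:
$$I = - \frac{\sqrt{2} \sqrt{\pi}}{e^{\frac{8}{9}}}.$$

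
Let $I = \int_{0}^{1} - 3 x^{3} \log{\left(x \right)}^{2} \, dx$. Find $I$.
$- \frac{3}{32}$

Start from the elementary integral
$$J(a) = \int_{0}^{1} - 3 x^{a} \, dx = - \frac{3}{a + 1}.$$

Differentiating under the integral sign brings down a factor of $\ln x$:
$$\frac{dJ}{da} = \int_{0}^{1} - 3 x^{a} \log{\left(x \right)} \, dx = \frac{3}{\left(a + 1\right)^{2}}.$$

Repeating twice in total — each differentiation brings down another $\ln x$ — gives
$$\frac{d^{2}J}{da^{2}} = \int_{0}^{1} - 3 x^{a} \log{\left(x \right)}^{2} \, dx = - \frac{6}{\left(a + 1\right)^{3}},$$
and the integrand here is exactly the target integrand, so $I = - \frac{6}{\left(a + 1\right)^{3}}$.

Setting $a = 3$:
$$I = - \frac{3}{32}.$$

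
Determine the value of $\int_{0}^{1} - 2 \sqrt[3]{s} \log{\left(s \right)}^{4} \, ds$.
$- \frac{729}{64}$

Begin with the known integral
$$J(a) = \int_{0}^{1} - 2 s^{a} \, ds = - \frac{2}{a + 1}.$$

Differentiating under the integral sign brings down a factor of $\ln s$:
$$\frac{dJ}{da} = \int_{0}^{1} - 2 s^{a} \log{\left(s \right)} \, ds = \frac{2}{\left(a + 1\right)^{2}}.$$

Repeating $4$ times in total — each differentiation brings down another $\ln s$ — gives
$$\frac{d^{4}J}{da^{4}} = \int_{0}^{1} - 2 s^{a} \log{\left(s \right)}^{4} \, ds = - \frac{48}{\left(a + 1\right)^{5}},$$
and the integrand here is exactly the target integrand, so $I = - \frac{48}{\left(a + 1\right)^{5}}$.

Setting $a = \frac{1}{3}$:
$$I = - \frac{729}{64}.$$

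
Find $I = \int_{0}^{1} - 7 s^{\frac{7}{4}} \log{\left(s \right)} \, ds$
$\frac{112}{121}$

Begin with the known integral
$$J(a) = \int_{0}^{1} - 7 s^{a} \, ds = - \frac{7}{a + 1}.$$

Differentiating under the integral sign brings down a factor of $\ln s$:
$$\frac{dJ}{da} = \int_{0}^{1} - 7 s^{a} \log{\left(s \right)} \, ds = \frac{7}{\left(a + 1\right)^{2}}.$$

The integral on the left is $I$, so $I = \frac{7}{\left(a + 1\right)^{2}}$.

Setting $a = \frac{7}{4}$:
$$I = \frac{112}{121}.$$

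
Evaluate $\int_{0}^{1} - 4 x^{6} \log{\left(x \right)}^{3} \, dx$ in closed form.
$\frac{24}{2401}$

Start from the elementary integral
$$J(a) = \int_{0}^{1} - 4 x^{a} \, dx = - \frac{4}{a + 1}.$$

Differentiating under the integral sign brings down a factor of $\ln x$:
$$\frac{dJ}{da} = \int_{0}^{1} - 4 x^{a} \log{\left(x \right)} \, dx = \frac{4}{\left(a + 1\right)^{2}}.$$

Repeating $3$ times in total — each differentiation brings down another $\ln x$ — gives
$$\frac{d^{3}J}{da^{3}} = \int_{0}^{1} - 4 x^{a} \log{\left(x \right)}^{3} \, dx = \frac{24}{\left(a + 1\right)^{4}},$$
and the integrand here is exactly the target integrand, so $I = \frac{24}{\left(a + 1\right)^{4}}$.

Setting $a = 6$:
$$I = \frac{24}{2401}.$$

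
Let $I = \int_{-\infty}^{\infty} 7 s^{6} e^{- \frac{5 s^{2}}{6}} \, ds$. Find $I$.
$\frac{567 \sqrt{30} \sqrt{\pi}}{125}$

Start from the elementary integral
$$J(a) = \int_{-\infty}^{\infty} 7 e^{- a s^{2}} \, ds = \frac{7 \sqrt{\pi}}{\sqrt{a}}.$$

Differentiating under the integral sign brings down a factor of $(-s^2)$:
$$\frac{dJ}{da} = \int_{-\infty}^{\infty} - 7 s^{2} e^{- a s^{2}} \, ds = - \frac{7 \sqrt{\pi}}{2 a^{\frac{3}{2}}}.$$

Repeating $3$ times in total — each differentiation brings down another $(-s^2)$ — gives
$$\frac{d^{3}J}{da^{3}} = \int_{-\infty}^{\infty} - 7 s^{6} e^{- a s^{2}} \, ds = - \frac{105 \sqrt{\pi}}{8 a^{\frac{7}{2}}},$$
and the integrand here is $(-1)^{3}$ times the target integrand, so $I = (-1)^{3}\,\frac{d^{3}J}{da^{3}} = \frac{105 \sqrt{\pi}}{8 a^{\frac{7}{2}}}$.

Setting $a = \frac{5}{6}$:
$$I = \frac{567 \sqrt{30} \sqrt{\pi}}{125}.$$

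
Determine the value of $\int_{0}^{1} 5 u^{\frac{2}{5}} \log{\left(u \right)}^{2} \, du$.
$\frac{1250}{343}$

Begin with the known integral
$$J(a) = \int_{0}^{1} 5 u^{a} \, du = \frac{5}{a + 1}.$$

Differentiating under the integral sign brings down a factor of $\ln u$:
$$\frac{dJ}{da} = \int_{0}^{1} 5 u^{a} \log{\left(u \right)} \, du = - \frac{5}{\left(a + 1\right)^{2}}.$$

Repeating twice in total — each differentiation brings down another $\ln u$ — gives
$$\frac{d^{2}J}{da^{2}} = \int_{0}^{1} 5 u^{a} \log{\left(u \right)}^{2} \, du = \frac{10}{\left(a + 1\right)^{3}},$$
and the integrand here is exactly the target integrand, so $I = \frac{10}{\left(a + 1\right)^{3}}$.

Setting $a = \frac{2}{5}$:
$$I = \frac{1250}{343}.$$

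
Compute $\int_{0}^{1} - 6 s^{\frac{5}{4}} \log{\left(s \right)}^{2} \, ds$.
$- \frac{256}{243}$

Begin with the known integral
$$J(a) = \int_{0}^{1} - 6 s^{a} \, ds = - \frac{6}{a + 1}.$$

Differentiating under the integral sign brings down a factor of $\ln s$:
$$\frac{dJ}{da} = \int_{0}^{1} - 6 s^{a} \log{\left(s \right)} \, ds = \frac{6}{\left(a + 1\right)^{2}}.$$

Repeating twice in total — each differentiation brings down another $\ln s$ — gives
$$\frac{d^{2}J}{da^{2}} = \int_{0}^{1} - 6 s^{a} \log{\left(s \right)}^{2} \, ds = - \frac{12}{\left(a + 1\right)^{3}},$$
and the integrand here is exactly the target integrand, so $I = - \frac{12}{\left(a + 1\right)^{3}}$.

Setting $a = \frac{5}{4}$:
$$I = - \frac{256}{243}.$$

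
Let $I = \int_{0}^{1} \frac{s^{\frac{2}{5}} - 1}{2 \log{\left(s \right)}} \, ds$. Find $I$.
$\log{\left(\frac{\sqrt{35}}{5} \right)}$

Introduce a parameter $a$ in the exponent: let $I(a) = \int_{0}^{1} \frac{s^{a} - 1}{2 \log{\left(s \right)}} \, ds$.

Since $\dfrac{\partial}{\partial a}\,s^{a} = s^{a} \ln s$, the $\ln s$ in the denominator cancels and
$$\frac{dI}{da} = \int_{0}^{1} \frac{1}{2} s^{a} \, ds = \frac{1}{2} \left[\frac{s^{a+1}}{a+1}\right]_0^1 = \frac{1}{2 \left(a + 1\right)}.$$

Integrating with respect to $a$ gives $I(a) = \frac{\log{\left(a + 1 \right)}}{2} + C$.

At $a = 0$ the integrand is identically $0$, so $I(0) = 0$. The closed form gives $0$, hence $C = 0$.

Setting $a = \frac{2}{5}$:
$$I = \log{\left(\frac{\sqrt{35}}{5} \right)}.$$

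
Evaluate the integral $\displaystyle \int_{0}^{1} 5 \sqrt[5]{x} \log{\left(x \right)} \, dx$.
$- \frac{125}{36}$

Start from the elementary integral
$$J(a) = \int_{0}^{1} 5 x^{a} \, dx = \frac{5}{a + 1}.$$

Differentiating under the integral sign brings down a factor of $\ln x$:
$$\frac{dJ}{da} = \int_{0}^{1} 5 x^{a} \log{\left(x \right)} \, dx = - \frac{5}{\left(a + 1\right)^{2}}.$$

The integral on the left is $I$, so $I = - \frac{5}{\left(a + 1\right)^{2}}$.

Setting $a = \frac{1}{5}$:
$$I = - \frac{125}{36}.$$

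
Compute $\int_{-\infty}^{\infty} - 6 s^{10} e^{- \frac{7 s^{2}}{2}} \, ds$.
$- \frac{810 \sqrt{14} \sqrt{\pi}}{16807}$

Consider the simpler parametrised integral
$$J(a) = \int_{-\infty}^{\infty} - 6 e^{- a s^{2}} \, ds = - \frac{6 \sqrt{\pi}}{\sqrt{a}}.$$

Differentiating under the integral sign brings down a factor of $(-s^2)$:
$$\frac{dJ}{da} = \int_{-\infty}^{\infty} 6 s^{2} e^{- a s^{2}} \, ds = \frac{3 \sqrt{\pi}}{a^{\frac{3}{2}}}.$$

Repeating $5$ times in total — each differentiation brings down another $(-s^2)$ — gives
$$\frac{d^{5}J}{da^{5}} = \int_{-\infty}^{\infty} 6 s^{10} e^{- a s^{2}} \, ds = \frac{2835 \sqrt{\pi}}{16 a^{\frac{11}{2}}},$$
and the integrand here is $(-1)^{5}$ times the target integrand, so $I = (-1)^{5}\,\frac{d^{5}J}{da^{5}} = - \frac{2835 \sqrt{\pi}}{16 a^{\frac{11}{2}}}$.

Setting $a = \frac{7}{2}$:
$$I = - \frac{810 \sqrt{14} \sqrt{\pi}}{16807}.$$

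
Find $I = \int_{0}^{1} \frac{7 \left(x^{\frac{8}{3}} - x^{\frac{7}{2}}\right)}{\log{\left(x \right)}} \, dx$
$- \log{\left(\frac{10460353203}{2494357888} \right)}$

Replace the exponent $\frac{7}{2}$ by a parameter $a$: let $I(a) = \int_{0}^{1} \frac{7 \left(x^{\frac{8}{3}} - x^{a}\right)}{\log{\left(x \right)}} \, dx$.

Since $\dfrac{\partial}{\partial a}\,x^{a} = x^{a} \ln x$, the $\ln x$ in the denominator cancels and
$$\frac{dI}{da} = \int_{0}^{1} -7 x^{a} \, dx = -7 \left[\frac{x^{a+1}}{a+1}\right]_0^1 = - \frac{7}{a + 1}.$$

Integrating with respect to $a$ gives $I(a) = - \log{\left(\frac{2187 \left(a + 1\right)^{7}}{19487171} \right)} + C$.

At $a = \frac{8}{3}$ the integrand is identically $0$, so $I(\frac{8}{3}) = 0$. The closed form gives $0$, hence $C = 0$.

Setting $a = \frac{7}{2}$:
$$I = - \log{\left(\frac{10460353203}{2494357888} \right)}.$$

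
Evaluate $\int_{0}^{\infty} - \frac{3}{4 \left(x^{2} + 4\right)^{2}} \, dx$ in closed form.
$- \frac{3 \pi}{128}$

Begin with the known result
$$J(a) = \int_{0}^{\infty} - \frac{3}{4 \left(a^{2} + x^{2}\right)} \, dx = - \frac{3 \pi}{8 a}.$$

Differentiating under the integral sign with respect to $a$,
$$\frac{dJ}{da} = \int_{0}^{\infty} \frac{3 a}{2 \left(a^{2} + x^{2}\right)^{2}} \, dx = \frac{3 \pi}{8 a^{2}},$$
so $\int_{0}^{\infty} - \frac{3}{4 \left(a^{2} + x^{2}\right)^{2}} \, dx = - \frac{3 \pi}{16 a^{3}}$.

Setting $a = 2$:
$$I = - \frac{3 \pi}{128}.$$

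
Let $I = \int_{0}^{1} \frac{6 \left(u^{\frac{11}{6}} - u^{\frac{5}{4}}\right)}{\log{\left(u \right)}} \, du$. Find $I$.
$- \log{\left(\frac{387420489}{1544804416} \right)}$

Introduce a parameter $a$ in the exponent: let $I(a) = \int_{0}^{1} \frac{6 \left(u^{\frac{11}{6}} - u^{a}\right)}{\log{\left(u \right)}} \, du$.

Since $\dfrac{\partial}{\partial a}\,u^{a} = u^{a} \ln u$, the $\ln u$ in the denominator cancels and
$$\frac{dI}{da} = \int_{0}^{1} -6 u^{a} \, du = -6 \left[\frac{u^{a+1}}{a+1}\right]_0^1 = - \frac{6}{a + 1}.$$

Integrating with respect to $a$ gives $I(a) = - \log{\left(\frac{46656 \left(a + 1\right)^{6}}{24137569} \right)} + C$.

At $a = \frac{11}{6}$ the integrand is identically $0$, so $I(\frac{11}{6}) = 0$. The closed form gives $0$, hence $C = 0$.

Setting $a = \frac{5}{4}$:
$$I = - \log{\left(\frac{387420489}{1544804416} \right)}.$$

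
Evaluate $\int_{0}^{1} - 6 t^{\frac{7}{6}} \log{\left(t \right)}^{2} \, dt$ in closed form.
$- \frac{2592}{2197}$

Start from the elementary integral
$$J(a) = \int_{0}^{1} - 6 t^{a} \, dt = - \frac{6}{a + 1}.$$

Differentiating under the integral sign brings down a factor of $\ln t$:
$$\frac{dJ}{da} = \int_{0}^{1} - 6 t^{a} \log{\left(t \right)} \, dt = \frac{6}{\left(a + 1\right)^{2}}.$$

Repeating twice in total — each differentiation brings down another $\ln t$ — gives
$$\frac{d^{2}J}{da^{2}} = \int_{0}^{1} - 6 t^{a} \log{\left(t \right)}^{2} \, dt = - \frac{12}{\left(a + 1\right)^{3}},$$
and the integrand here is exactly the target integrand, so $I = - \frac{12}{\left(a + 1\right)^{3}}$.

Setting $a = \frac{7}{6}$:
$$I = - \frac{2592}{2197}.$$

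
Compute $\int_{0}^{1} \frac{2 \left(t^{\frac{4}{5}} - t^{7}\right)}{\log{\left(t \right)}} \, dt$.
$\log{\left(\frac{81}{1600} \right)}$

Introduce a parameter $a$ in the exponent: let $I(a) = \int_{0}^{1} \frac{2 \left(- t^{7} + t^{a}\right)}{\log{\left(t \right)}} \, dt$.

Since $\dfrac{\partial}{\partial a}\,t^{a} = t^{a} \ln t$, the $\ln t$ in the denominator cancels and
$$\frac{dI}{da} = \int_{0}^{1} 2 t^{a} \, dt = 2 \left[\frac{t^{a+1}}{a+1}\right]_0^1 = \frac{2}{a + 1}.$$

Integrating with respect to $a$ gives $I(a) = \log{\left(\frac{\left(a + 1\right)^{2}}{64} \right)} + C$.

At $a = 7$ the integrand is identically $0$, so $I(7) = 0$. The closed form gives $0$, hence $C = 0$.

Setting $a = \frac{4}{5}$:
$$I = \log{\left(\frac{81}{1600} \right)}.$$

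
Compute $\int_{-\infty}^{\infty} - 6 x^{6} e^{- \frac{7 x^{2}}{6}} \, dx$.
$- \frac{2430 \sqrt{42} \sqrt{\pi}}{2401}$

Start from the elementary integral
$$J(a) = \int_{-\infty}^{\infty} - 6 e^{- a x^{2}} \, dx = - \frac{6 \sqrt{\pi}}{\sqrt{a}}.$$

Differentiating under the integral sign brings down a factor of $(-x^2)$:
$$\frac{dJ}{da} = \int_{-\infty}^{\infty} 6 x^{2} e^{- a x^{2}} \, dx = \frac{3 \sqrt{\pi}}{a^{\frac{3}{2}}}.$$

Repeating $3$ times in total — each differentiation brings down another $(-x^2)$ — gives
$$\frac{d^{3}J}{da^{3}} = \int_{-\infty}^{\infty} 6 x^{6} e^{- a x^{2}} \, dx = \frac{45 \sqrt{\pi}}{4 a^{\frac{7}{2}}},$$
and the integrand here is $(-1)^{3}$ times the target integrand, so $I = (-1)^{3}\,\frac{d^{3}J}{da^{3}} = - \frac{45 \sqrt{\pi}}{4 a^{\frac{7}{2}}}$.

Setting $a = \frac{7}{6}$:
$$I = - \frac{2430 \sqrt{42} \sqrt{\pi}}{2401}.$$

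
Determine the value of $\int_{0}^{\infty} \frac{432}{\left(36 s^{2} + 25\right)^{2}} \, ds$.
$\frac{18 \pi}{125}$

Start from the standard arctangent integral
$$J(a) = \int_{0}^{\infty} \frac{1}{3 \left(a^{2} + s^{2}\right)} \, ds = \frac{\pi}{6 a}.$$

Differentiating under the integral sign with respect to $a$,
$$\frac{dJ}{da} = \int_{0}^{\infty} - \frac{2 a}{3 \left(a^{2} + s^{2}\right)^{2}} \, ds = - \frac{\pi}{6 a^{2}},$$
so $\int_{0}^{\infty} \frac{1}{3 \left(a^{2} + s^{2}\right)^{2}} \, ds = \frac{\pi}{12 a^{3}}$.

Setting $a = \frac{5}{6}$:
$$I = \frac{18 \pi}{125}.$$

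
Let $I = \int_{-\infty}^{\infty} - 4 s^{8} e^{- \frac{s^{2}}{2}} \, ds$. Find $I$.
$- 420 \sqrt{2} \sqrt{\pi}$

Begin with the known integral
$$J(a) = \int_{-\infty}^{\infty} - 4 e^{- a s^{2}} \, ds = - \frac{4 \sqrt{\pi}}{\sqrt{a}}.$$

Differentiating under the integral sign brings down a factor of $(-s^2)$:
$$\frac{dJ}{da} = \int_{-\infty}^{\infty} 4 s^{2} e^{- a s^{2}} \, ds = \frac{2 \sqrt{\pi}}{a^{\frac{3}{2}}}.$$

Repeating $4$ times in total — each differentiation brings down another $(-s^2)$ — gives
$$\frac{d^{4}J}{da^{4}} = \int_{-\infty}^{\infty} - 4 s^{8} e^{- a s^{2}} \, ds = - \frac{105 \sqrt{\pi}}{4 a^{\frac{9}{2}}},$$
and the integrand here is exactly the target integrand, so $I = - \frac{105 \sqrt{\pi}}{4 a^{\frac{9}{2}}}$.

Setting $a = \frac{1}{2}$:
$$I = - 420 \sqrt{2} \sqrt{\pi}.$$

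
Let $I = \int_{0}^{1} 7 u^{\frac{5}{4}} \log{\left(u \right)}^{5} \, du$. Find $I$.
$- \frac{1146880}{177147}$

Start from the elementary integral
$$J(a) = \int_{0}^{1} 7 u^{a} \, du = \frac{7}{a + 1}.$$

Differentiating under the integral sign brings down a factor of $\ln u$:
$$\frac{dJ}{da} = \int_{0}^{1} 7 u^{a} \log{\left(u \right)} \, du = - \frac{7}{\left(a + 1\right)^{2}}.$$

Repeating $5$ times in total — each differentiation brings down another $\ln u$ — gives
$$\frac{d^{5}J}{da^{5}} = \int_{0}^{1} 7 u^{a} \log{\left(u \right)}^{5} \, du = - \frac{840}{\left(a + 1\right)^{6}},$$
and the integrand here is exactly the target integrand, so $I = - \frac{840}{\left(a + 1\right)^{6}}$.

Setting $a = \frac{5}{4}$:
$$I = - \frac{1146880}{177147}.$$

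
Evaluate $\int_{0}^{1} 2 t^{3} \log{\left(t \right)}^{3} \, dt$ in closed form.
$- \frac{3}{64}$

Begin with the known integral
$$J(a) = \int_{0}^{1} 2 t^{a} \, dt = \frac{2}{a + 1}.$$

Differentiating under the integral sign brings down a factor of $\ln t$:
$$\frac{dJ}{da} = \int_{0}^{1} 2 t^{a} \log{\left(t \right)} \, dt = - \frac{2}{\left(a + 1\right)^{2}}.$$

Repeating $3$ times in total — each differentiation brings down another $\ln t$ — gives
$$\frac{d^{3}J}{da^{3}} = \int_{0}^{1} 2 t^{a} \log{\left(t \right)}^{3} \, dt = - \frac{12}{\left(a + 1\right)^{4}},$$
and the integrand here is exactly the target integrand, so $I = - \frac{12}{\left(a + 1\right)^{4}}$.

Setting $a = 3$:
$$I = - \frac{3}{64}.$$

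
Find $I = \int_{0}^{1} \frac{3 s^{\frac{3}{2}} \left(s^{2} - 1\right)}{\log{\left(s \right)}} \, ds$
$\log{\left(\frac{729}{125} \right)}$

Consider the one-parameter family: let $I(a) = \int_{0}^{1} \frac{3 \left(- s^{\frac{3}{2}} + s^{a}\right)}{\log{\left(s \right)}} \, ds$.

Since $\dfrac{\partial}{\partial a}\,s^{a} = s^{a} \ln s$, the $\ln s$ in the denominator cancels and
$$\frac{dI}{da} = \int_{0}^{1} 3 s^{a} \, ds = 3 \left[\frac{s^{a+1}}{a+1}\right]_0^1 = \frac{3}{a + 1}.$$

Integrating with respect to $a$ gives $I(a) = \log{\left(\frac{8 \left(a + 1\right)^{3}}{125} \right)} + C$.

At $a = \frac{3}{2}$ the integrand is identically $0$, so $I(\frac{3}{2}) = 0$. The closed form gives $0$, hence $C = 0$.

Setting $a = \frac{7}{2}$:
$$I = \log{\left(\frac{729}{125} \right)}.$$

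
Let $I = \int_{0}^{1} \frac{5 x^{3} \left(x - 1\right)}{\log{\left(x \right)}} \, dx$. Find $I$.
$\log{\left(\frac{3125}{1024} \right)}$

Consider the one-parameter family: let $I(a) = \int_{0}^{1} \frac{5 \left(x^{4} - x^{a}\right)}{\log{\left(x \right)}} \, dx$.

Since $\dfrac{\partial}{\partial a}\,x^{a} = x^{a} \ln x$, the $\ln x$ in the denominator cancels and
$$\frac{dI}{da} = \int_{0}^{1} -5 x^{a} \, dx = -5 \left[\frac{x^{a+1}}{a+1}\right]_0^1 = - \frac{5}{a + 1}.$$

Integrating with respect to $a$ gives $I(a) = \log{\left(\frac{3125}{\left(a + 1\right)^{5}} \right)} + C$.

At $a = 4$ the integrand is identically $0$, so $I(4) = 0$. The closed form gives $0$, hence $C = 0$.

Setting $a = 3$:
$$I = \log{\left(\frac{3125}{1024} \right)}.$$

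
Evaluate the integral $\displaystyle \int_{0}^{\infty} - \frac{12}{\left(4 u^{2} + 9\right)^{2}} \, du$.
$- \frac{\pi}{18}$

Start from the standard arctangent integral
$$J(a) = \int_{0}^{\infty} - \frac{3}{4 \left(a^{2} + u^{2}\right)} \, du = - \frac{3 \pi}{8 a}.$$

Differentiating under the integral sign with respect to $a$,
$$\frac{dJ}{da} = \int_{0}^{\infty} \frac{3 a}{2 \left(a^{2} + u^{2}\right)^{2}} \, du = \frac{3 \pi}{8 a^{2}},$$
so $\int_{0}^{\infty} - \frac{3}{4 \left(a^{2} + u^{2}\right)^{2}} \, du = - \frac{3 \pi}{16 a^{3}}$.

Setting $a = \frac{3}{2}$:
$$I = - \frac{\pi}{18}.$$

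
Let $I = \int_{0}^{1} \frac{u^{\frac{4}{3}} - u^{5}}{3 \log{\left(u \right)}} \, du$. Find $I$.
$\log{\left(\frac{\sqrt[3]{84}}{6} \right)}$

Consider the one-parameter family: let $I(a) = \int_{0}^{1} \frac{u^{\frac{4}{3}} - u^{a}}{3 \log{\left(u \right)}} \, du$.

Since $\dfrac{\partial}{\partial a}\,u^{a} = u^{a} \ln u$, the $\ln u$ in the denominator cancels and
$$\frac{dI}{da} = \int_{0}^{1} - \frac{1}{3} u^{a} \, du = - \frac{1}{3} \left[\frac{u^{a+1}}{a+1}\right]_0^1 = - \frac{1}{3 a + 3}.$$

Integrating with respect to $a$ gives $I(a) = - \frac{\log{\left(a + 1 \right)}}{3} - \frac{\log{\left(3 \right)}}{3} + \frac{\log{\left(7 \right)}}{3} + C$.

At $a = \frac{4}{3}$ the integrand is identically $0$, so $I(\frac{4}{3}) = 0$. The closed form gives $0$, hence $C = 0$.

Setting $a = 5$:
$$I = \log{\left(\frac{\sqrt[3]{84}}{6} \right)}.$$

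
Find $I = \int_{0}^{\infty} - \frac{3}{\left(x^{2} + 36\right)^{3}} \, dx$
$- \frac{\pi}{13824}$

Start from the standard arctangent integral
$$J(a) = \int_{0}^{\infty} - \frac{3}{a^{2} + x^{2}} \, dx = - \frac{3 \pi}{2 a}.$$

Differentiating under the integral sign with respect to $a$,
$$\frac{dJ}{da} = \int_{0}^{\infty} \frac{6 a}{\left(a^{2} + x^{2}\right)^{2}} \, dx = \frac{3 \pi}{2 a^{2}},$$
so $\int_{0}^{\infty} - \frac{3}{\left(a^{2} + x^{2}\right)^{2}} \, dx = - \frac{3 \pi}{4 a^{3}}$.

Repeating — each differentiation of $1/(x^2+a^2)^j$ produces $-2ja/(x^2+a^2)^{j+1}$ — and dividing through by $-2ja$ at each step yields, after $2$ differentiations in total,
$$\int_{0}^{\infty} - \frac{3}{\left(a^{2} + x^{2}\right)^{3}} \, dx = - \frac{9 \pi}{16 a^{5}}.$$

Setting $a = 6$:
$$I = - \frac{\pi}{13824}.$$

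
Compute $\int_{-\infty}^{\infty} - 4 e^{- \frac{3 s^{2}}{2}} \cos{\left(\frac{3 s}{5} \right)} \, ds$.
$- \frac{4 \sqrt{6} \sqrt{\pi}}{3 e^{\frac{3}{50}}}$

Define $I(b) = \int_{-\infty}^{\infty} - 4 e^{- \frac{3 s^{2}}{2}} \cos{\left(b s \right)} \, ds$.

Differentiating under the integral sign,
$$I'(b) = \int_{-\infty}^{\infty} 4 s e^{- \frac{3 s^{2}}{2}} \sin{\left(b s \right)} \, ds.$$

Integrate $\int_{-\infty}^{\infty} s \sin(b s)\, e^{- \frac{3 s^{2}}{2}}\, ds$ by parts with $u = \sin(b s)$ and $dv = s\, e^{- \frac{3 s^{2}}{2}}\, ds$, giving $v = - \frac{e^{- \frac{3 s^{2}}{2}}}{3}$. The boundary term vanishes and
$$\int_{-\infty}^{\infty} s \sin(b s)\, e^{- \frac{3 s^{2}}{2}}\, ds = \frac{b}{3} \int_{-\infty}^{\infty} \cos(b s)\, e^{- \frac{3 s^{2}}{2}}\, ds,$$
so $I'(b) = - \frac{b}{3}\, I(b)$.

This is a separable first-order ODE; solving with the initial condition $I(0) = \int_{-\infty}^{\infty} - 4 e^{- \frac{3 s^{2}}{2}}\,ds = - \frac{4 \sqrt{6} \sqrt{\pi}}{3}$ gives
$$I(b) = - \frac{4 \sqrt{6} \sqrt{\pi} e^{- \frac{b^{2}}{6}}}{3}.$$

Setting $b = \frac{3}{5}$:
$$I = - \frac{4 \sqrt{6} \sqrt{\pi}}{3 e^{\frac{3}{50}}}.$$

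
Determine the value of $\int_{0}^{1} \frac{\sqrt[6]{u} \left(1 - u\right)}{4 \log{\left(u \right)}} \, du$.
$- \frac{\log{\left(13 \right)}}{4} + \frac{\log{\left(7 \right)}}{4}$

Replace the exponent $\frac{7}{6}$ by a parameter $a$: let $I(a) = \int_{0}^{1} \frac{\sqrt[6]{u} - u^{a}}{4 \log{\left(u \right)}} \, du$.

Since $\dfrac{\partial}{\partial a}\,u^{a} = u^{a} \ln u$, the $\ln u$ in the denominator cancels and
$$\frac{dI}{da} = \int_{0}^{1} - \frac{1}{4} u^{a} \, du = - \frac{1}{4} \left[\frac{u^{a+1}}{a+1}\right]_0^1 = - \frac{1}{4 a + 4}.$$

Integrating with respect to $a$ gives $I(a) = - \frac{\log{\left(a + 1 \right)}}{4} - \frac{\log{\left(6 \right)}}{4} + \frac{\log{\left(7 \right)}}{4} + C$.

At $a = \frac{1}{6}$ the integrand is identically $0$, so $I(\frac{1}{6}) = 0$. The closed form gives $0$, hence $C = 0$.

Setting $a = \frac{7}{6}$:
$$I = - \frac{\log{\left(13 \right)}}{4} + \frac{\log{\left(7 \right)}}{4}.$$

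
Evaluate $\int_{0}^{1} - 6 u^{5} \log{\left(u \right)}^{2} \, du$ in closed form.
$- \frac{1}{18}$

Consider the simpler parametrised integral
$$J(a) = \int_{0}^{1} - 6 u^{a} \, du = - \frac{6}{a + 1}.$$

Differentiating under the integral sign brings down a factor of $\ln u$:
$$\frac{dJ}{da} = \int_{0}^{1} - 6 u^{a} \log{\left(u \right)} \, du = \frac{6}{\left(a + 1\right)^{2}}.$$

Repeating twice in total — each differentiation brings down another $\ln u$ — gives
$$\frac{d^{2}J}{da^{2}} = \int_{0}^{1} - 6 u^{a} \log{\left(u \right)}^{2} \, du = - \frac{12}{\left(a + 1\right)^{3}},$$
and the integrand here is exactly the target integrand, so $I = - \frac{12}{\left(a + 1\right)^{3}}$.

Setting $a = 5$:
$$I = - \frac{1}{18}.$$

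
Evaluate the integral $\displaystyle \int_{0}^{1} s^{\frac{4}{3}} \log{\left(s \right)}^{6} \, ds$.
$\frac{1574640}{823543}$

Start from the elementary integral
$$J(a) = \int_{0}^{1} s^{a} \, ds = \frac{1}{a + 1}.$$

Differentiating under the integral sign brings down a factor of $\ln s$:
$$\frac{dJ}{da} = \int_{0}^{1} s^{a} \log{\left(s \right)} \, ds = - \frac{1}{\left(a + 1\right)^{2}}.$$

Repeating $6$ times in total — each differentiation brings down another $\ln s$ — gives
$$\frac{d^{6}J}{da^{6}} = \int_{0}^{1} s^{a} \log{\left(s \right)}^{6} \, ds = \frac{720}{\left(a + 1\right)^{7}},$$
and the integrand here is exactly the target integrand, so $I = \frac{720}{\left(a + 1\right)^{7}}$.

Setting $a = \frac{4}{3}$:
$$I = \frac{1574640}{823543}.$$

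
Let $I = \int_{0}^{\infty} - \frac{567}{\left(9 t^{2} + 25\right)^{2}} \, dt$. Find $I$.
$- \frac{189 \pi}{500}$

Recall the elementary integral
$$J(a) = \int_{0}^{\infty} - \frac{7}{a^{2} + t^{2}} \, dt = - \frac{7 \pi}{2 a}.$$

Differentiating under the integral sign with respect to $a$,
$$\frac{dJ}{da} = \int_{0}^{\infty} \frac{14 a}{\left(a^{2} + t^{2}\right)^{2}} \, dt = \frac{7 \pi}{2 a^{2}},$$
so $\int_{0}^{\infty} - \frac{7}{\left(a^{2} + t^{2}\right)^{2}} \, dt = - \frac{7 \pi}{4 a^{3}}$.

Setting $a = \frac{5}{3}$:
$$I = - \frac{189 \pi}{500}.$$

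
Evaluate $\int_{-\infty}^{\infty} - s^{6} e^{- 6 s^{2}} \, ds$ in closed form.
$- \frac{5 \sqrt{6} \sqrt{\pi}}{3456}$

Begin with the known integral
$$J(a) = \int_{-\infty}^{\infty} - e^{- a s^{2}} \, ds = - \frac{\sqrt{\pi}}{\sqrt{a}}.$$

Differentiating under the integral sign brings down a factor of $(-s^2)$:
$$\frac{dJ}{da} = \int_{-\infty}^{\infty} s^{2} e^{- a s^{2}} \, ds = \frac{\sqrt{\pi}}{2 a^{\frac{3}{2}}}.$$

Repeating $3$ times in total — each differentiation brings down another $(-s^2)$ — gives
$$\frac{d^{3}J}{da^{3}} = \int_{-\infty}^{\infty} s^{6} e^{- a s^{2}} \, ds = \frac{15 \sqrt{\pi}}{8 a^{\frac{7}{2}}},$$
and the integrand here is $(-1)^{3}$ times the target integrand, so $I = (-1)^{3}\,\frac{d^{3}J}{da^{3}} = - \frac{15 \sqrt{\pi}}{8 a^{\frac{7}{2}}}$.

Setting $a = 6$:
$$I = - \frac{5 \sqrt{6} \sqrt{\pi}}{3456}.$$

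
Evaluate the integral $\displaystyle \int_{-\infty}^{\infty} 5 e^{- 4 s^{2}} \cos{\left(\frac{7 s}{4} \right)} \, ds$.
$\frac{5 \sqrt{\pi}}{2 e^{\frac{49}{256}}}$

Treat the cosine frequency as a parameter and define $I(b) = \int_{-\infty}^{\infty} 5 e^{- 4 s^{2}} \cos{\left(b s \right)} \, ds$.

Differentiating under the integral sign,
$$I'(b) = \int_{-\infty}^{\infty} - 5 s e^{- 4 s^{2}} \sin{\left(b s \right)} \, ds.$$

Integrate $\int_{-\infty}^{\infty} s \sin(b s)\, e^{- 4 s^{2}}\, ds$ by parts with $u = \sin(b s)$ and $dv = s\, e^{- 4 s^{2}}\, ds$, giving $v = - \frac{e^{- 4 s^{2}}}{8}$. The boundary term vanishes and
$$\int_{-\infty}^{\infty} s \sin(b s)\, e^{- 4 s^{2}}\, ds = \frac{b}{8} \int_{-\infty}^{\infty} \cos(b s)\, e^{- 4 s^{2}}\, ds,$$
so $I'(b) = - \frac{b}{8}\, I(b)$.

This is a separable first-order ODE; solving with the initial condition $I(0) = \int_{-\infty}^{\infty} 5 e^{- 4 s^{2}}\,ds = \frac{5 \sqrt{\pi}}{2}$ gives
$$I(b) = \frac{5 \sqrt{\pi} e^{- \frac{b^{2}}{16}}}{2}.$$

Setting $b = \frac{7}{4}$:
$$I = \frac{5 \sqrt{\pi}}{2 e^{\frac{49}{256}}}.$$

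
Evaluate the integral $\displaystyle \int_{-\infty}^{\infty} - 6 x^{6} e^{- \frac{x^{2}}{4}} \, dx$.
$- 1440 \sqrt{\pi}$

Start from the elementary integral
$$J(a) = \int_{-\infty}^{\infty} - 6 e^{- a x^{2}} \, dx = - \frac{6 \sqrt{\pi}}{\sqrt{a}}.$$

Differentiating under the integral sign brings down a factor of $(-x^2)$:
$$\frac{dJ}{da} = \int_{-\infty}^{\infty} 6 x^{2} e^{- a x^{2}} \, dx = \frac{3 \sqrt{\pi}}{a^{\frac{3}{2}}}.$$

Repeating $3$ times in total — each differentiation brings down another $(-x^2)$ — gives
$$\frac{d^{3}J}{da^{3}} = \int_{-\infty}^{\infty} 6 x^{6} e^{- a x^{2}} \, dx = \frac{45 \sqrt{\pi}}{4 a^{\frac{7}{2}}},$$
and the integrand here is $(-1)^{3}$ times the target integrand, so $I = (-1)^{3}\,\frac{d^{3}J}{da^{3}} = - \frac{45 \sqrt{\pi}}{4 a^{\frac{7}{2}}}$.

Setting $a = \frac{1}{4}$:
$$I = - 1440 \sqrt{\pi}.$$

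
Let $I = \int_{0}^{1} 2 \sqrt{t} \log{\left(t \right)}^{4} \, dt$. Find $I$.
$\frac{512}{81}$

Start from the elementary integral
$$J(a) = \int_{0}^{1} 2 t^{a} \, dt = \frac{2}{a + 1}.$$

Differentiating under the integral sign brings down a factor of $\ln t$:
$$\frac{dJ}{da} = \int_{0}^{1} 2 t^{a} \log{\left(t \right)} \, dt = - \frac{2}{\left(a + 1\right)^{2}}.$$

Repeating $4$ times in total — each differentiation brings down another $\ln t$ — gives
$$\frac{d^{4}J}{da^{4}} = \int_{0}^{1} 2 t^{a} \log{\left(t \right)}^{4} \, dt = \frac{48}{\left(a + 1\right)^{5}},$$
and the integrand here is exactly the target integrand, so $I = \frac{48}{\left(a + 1\right)^{5}}$.

Setting $a = \frac{1}{2}$:
$$I = \frac{512}{81}.$$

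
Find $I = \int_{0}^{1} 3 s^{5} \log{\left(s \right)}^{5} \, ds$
$- \frac{5}{648}$

Begin with the known integral
$$J(a) = \int_{0}^{1} 3 s^{a} \, ds = \frac{3}{a + 1}.$$

Differentiating under the integral sign brings down a factor of $\ln s$:
$$\frac{dJ}{da} = \int_{0}^{1} 3 s^{a} \log{\left(s \right)} \, ds = - \frac{3}{\left(a + 1\right)^{2}}.$$

Repeating $5$ times in total — each differentiation brings down another $\ln s$ — gives
$$\frac{d^{5}J}{da^{5}} = \int_{0}^{1} 3 s^{a} \log{\left(s \right)}^{5} \, ds = - \frac{360}{\left(a + 1\right)^{6}},$$
and the integrand here is exactly the target integrand, so $I = - \frac{360}{\left(a + 1\right)^{6}}$.

Setting $a = 5$:
$$I = - \frac{5}{648}.$$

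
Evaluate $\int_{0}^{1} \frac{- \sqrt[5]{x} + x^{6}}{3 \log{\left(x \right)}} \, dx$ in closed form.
$- \frac{\log{\left(6 \right)}}{3} + \frac{\log{\left(5 \right)}}{3} + \frac{\log{\left(7 \right)}}{3}$

Consider the one-parameter family: let $I(a) = \int_{0}^{1} \frac{- \sqrt[5]{x} + x^{a}}{3 \log{\left(x \right)}} \, dx$.

Since $\dfrac{\partial}{\partial a}\,x^{a} = x^{a} \ln x$, the $\ln x$ in the denominator cancels and
$$\frac{dI}{da} = \int_{0}^{1} \frac{1}{3} x^{a} \, dx = \frac{1}{3} \left[\frac{x^{a+1}}{a+1}\right]_0^1 = \frac{1}{3 \left(a + 1\right)}.$$

Integrating with respect to $a$ gives $I(a) = \frac{\log{\left(a + 1 \right)}}{3} - \frac{\log{\left(6 \right)}}{3} + \frac{\log{\left(5 \right)}}{3} + C$.

At $a = \frac{1}{5}$ the integrand is identically $0$, so $I(\frac{1}{5}) = 0$. The closed form gives $0$, hence $C = 0$.

Setting $a = 6$:
$$I = - \frac{\log{\left(6 \right)}}{3} + \frac{\log{\left(5 \right)}}{3} + \frac{\log{\left(7 \right)}}{3}.$$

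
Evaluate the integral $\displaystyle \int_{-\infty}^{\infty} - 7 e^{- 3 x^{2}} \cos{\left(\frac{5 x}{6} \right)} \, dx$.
$- \frac{7 \sqrt{3} \sqrt{\pi}}{3 e^{\frac{25}{432}}}$

Define $I(b) = \int_{-\infty}^{\infty} - 7 e^{- 3 x^{2}} \cos{\left(b x \right)} \, dx$.

Differentiating under the integral sign,
$$I'(b) = \int_{-\infty}^{\infty} 7 x e^{- 3 x^{2}} \sin{\left(b x \right)} \, dx.$$

Integrate $\int_{-\infty}^{\infty} x \sin(b x)\, e^{- 3 x^{2}}\, dx$ by parts with $u = \sin(b x)$ and $dv = x\, e^{- 3 x^{2}}\, dx$, giving $v = - \frac{e^{- 3 x^{2}}}{6}$. The boundary term vanishes and
$$\int_{-\infty}^{\infty} x \sin(b x)\, e^{- 3 x^{2}}\, dx = \frac{b}{6} \int_{-\infty}^{\infty} \cos(b x)\, e^{- 3 x^{2}}\, dx,$$
so $I'(b) = - \frac{b}{6}\, I(b)$.

This is a separable first-order ODE; solving with the initial condition $I(0) = \int_{-\infty}^{\infty} - 7 e^{- 3 x^{2}}\,dx = - \frac{7 \sqrt{3} \sqrt{\pi}}{3}$ gives
$$I(b) = - \frac{7 \sqrt{3} \sqrt{\pi} e^{- \frac{b^{2}}{12}}}{3}.$$

Setting $b = \frac{5}{6}$:
$$I = - \frac{7 \sqrt{3} \sqrt{\pi}}{3 e^{\frac{25}{432}}}.$$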